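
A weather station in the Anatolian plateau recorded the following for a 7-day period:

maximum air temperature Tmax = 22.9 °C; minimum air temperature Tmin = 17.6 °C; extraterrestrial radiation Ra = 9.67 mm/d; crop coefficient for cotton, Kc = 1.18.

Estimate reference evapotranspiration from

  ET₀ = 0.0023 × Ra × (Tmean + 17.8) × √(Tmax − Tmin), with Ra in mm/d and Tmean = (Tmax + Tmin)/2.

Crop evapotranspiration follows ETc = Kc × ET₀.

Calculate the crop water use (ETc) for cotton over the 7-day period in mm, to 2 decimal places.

16.09 mm

Tmean = (22.9 + 17.6)/2 = 20.25 °C
ET₀ = 0.0023 × 9.67 × (20.25 + 17.8) × √5.3 = 0.0023 × 9.67 × 38.05 × 2.3022 = 1.9483 mm/d
ETc = Kc × ET₀ = 1.18 × 1.9483 = 2.2990 mm/d
Over 7 days: 2.2990 × 7 = 16.093 mm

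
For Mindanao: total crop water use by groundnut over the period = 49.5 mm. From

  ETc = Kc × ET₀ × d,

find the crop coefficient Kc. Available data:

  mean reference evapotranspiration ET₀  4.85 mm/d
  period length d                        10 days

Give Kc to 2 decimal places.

ETc = Kc × ET₀ × d  ⇒  Kc = ETc / (ET₀ × d)
Kc = 49.5 / (4.85 × 10) = 49.5 / 48.50 = 1.0206

1.02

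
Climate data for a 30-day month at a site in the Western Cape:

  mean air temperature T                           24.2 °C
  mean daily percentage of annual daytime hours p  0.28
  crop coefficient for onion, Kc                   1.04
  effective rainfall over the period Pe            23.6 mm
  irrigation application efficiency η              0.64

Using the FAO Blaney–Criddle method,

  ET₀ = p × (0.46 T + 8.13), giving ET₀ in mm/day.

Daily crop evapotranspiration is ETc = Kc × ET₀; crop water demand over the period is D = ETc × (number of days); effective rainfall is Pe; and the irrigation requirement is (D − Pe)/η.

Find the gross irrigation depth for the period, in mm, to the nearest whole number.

226 mm

ET₀ = 0.28 × (0.46 × 24.2 + 8.13) = 0.28 × 19.262 = 5.3934 mm/d
ETc = Kc × ET₀ = 1.04 × 5.3934 = 5.6091 mm/d
Crop demand D = ETc × 30 d = 5.6091 × 30 = 168.273 mm
D − Pe = 168.273 − 23.6 = 144.673 mm
Gross irrigation = 144.673 / 0.64 = 226.052 mm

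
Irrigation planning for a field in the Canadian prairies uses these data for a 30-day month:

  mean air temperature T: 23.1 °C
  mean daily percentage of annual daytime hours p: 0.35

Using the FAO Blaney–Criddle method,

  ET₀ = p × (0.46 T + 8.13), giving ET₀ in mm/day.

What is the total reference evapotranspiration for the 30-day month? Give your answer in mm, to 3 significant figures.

197 mm

ET₀ = 0.35 × (0.46 × 23.1 + 8.13) = 0.35 × 18.756 = 6.5646 mm/d
Monthly total = 6.5646 × 30 = 196.938 mm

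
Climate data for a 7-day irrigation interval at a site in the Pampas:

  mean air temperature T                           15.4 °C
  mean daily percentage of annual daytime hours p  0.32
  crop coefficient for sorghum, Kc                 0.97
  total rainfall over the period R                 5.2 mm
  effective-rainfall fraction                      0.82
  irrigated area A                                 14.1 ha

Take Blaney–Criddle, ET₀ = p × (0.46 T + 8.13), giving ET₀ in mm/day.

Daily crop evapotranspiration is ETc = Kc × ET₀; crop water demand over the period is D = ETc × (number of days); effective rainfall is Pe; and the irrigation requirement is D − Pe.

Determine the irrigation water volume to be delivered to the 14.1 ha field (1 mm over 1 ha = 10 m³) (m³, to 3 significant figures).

4060 m³

ET₀ = 0.32 × (0.46 × 15.4 + 8.13) = 0.32 × 15.214 = 4.8685 mm/d
ETc = Kc × ET₀ = 0.97 × 4.8685 = 4.7224 mm/d
Crop demand D = ETc × 7 d = 4.7224 × 7 = 33.057 mm
Pe = 0.82 × 5.2 = 4.264 mm
D − Pe = 33.057 − 4.264 = 28.793 mm
Volume = 28.793 mm × 14.1 ha × 10 = 4059.8 m³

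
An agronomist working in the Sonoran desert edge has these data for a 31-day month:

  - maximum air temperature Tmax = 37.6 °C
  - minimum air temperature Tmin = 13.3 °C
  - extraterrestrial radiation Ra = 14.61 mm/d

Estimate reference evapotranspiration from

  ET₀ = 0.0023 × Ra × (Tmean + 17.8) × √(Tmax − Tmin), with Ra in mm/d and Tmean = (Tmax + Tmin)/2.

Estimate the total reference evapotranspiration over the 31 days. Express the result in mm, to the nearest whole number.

222 mm

Tmean = (37.6 + 13.3)/2 = 25.45 °C
ET₀ = 0.0023 × 14.61 × (25.45 + 17.8) × √24.3 = 0.0023 × 14.61 × 43.25 × 4.9295 = 7.1642 mm/d
Over 31 days: 7.1642 × 31 = 222.090 mm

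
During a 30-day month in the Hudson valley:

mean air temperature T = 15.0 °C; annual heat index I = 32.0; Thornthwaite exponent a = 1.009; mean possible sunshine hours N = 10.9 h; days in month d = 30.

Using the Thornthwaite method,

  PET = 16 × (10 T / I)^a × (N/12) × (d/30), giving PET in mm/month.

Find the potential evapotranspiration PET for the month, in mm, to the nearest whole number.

10T/I = 10 × 15.0 / 32.0 = 4.6875
(10T/I)^a = 4.6875^1.009 = 4.7531
Uncorrected PET = 16 × 4.7531 = 76.050 mm
Correction = (N/12)(d/30) = (10.9/12)(30/30) = 0.9083
PET = 76.050 × 0.9083 = 69.076 mm/month

69 mm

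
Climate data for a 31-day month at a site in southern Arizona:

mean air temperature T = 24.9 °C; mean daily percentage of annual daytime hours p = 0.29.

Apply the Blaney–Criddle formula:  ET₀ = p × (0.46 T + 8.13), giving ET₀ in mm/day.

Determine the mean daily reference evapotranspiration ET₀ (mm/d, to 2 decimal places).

ET₀ = 0.29 × (0.46 × 24.9 + 8.13) = 0.29 × 19.584 = 5.6794 mm/d

5.68 mm/d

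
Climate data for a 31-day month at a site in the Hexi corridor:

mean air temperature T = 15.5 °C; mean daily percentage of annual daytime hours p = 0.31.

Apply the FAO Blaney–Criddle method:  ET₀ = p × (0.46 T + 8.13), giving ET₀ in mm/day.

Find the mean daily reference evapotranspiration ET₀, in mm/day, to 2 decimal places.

4.73 mm/day

ET₀ = 0.31 × (0.46 × 15.5 + 8.13) = 0.31 × 15.260 = 4.7306 mm/d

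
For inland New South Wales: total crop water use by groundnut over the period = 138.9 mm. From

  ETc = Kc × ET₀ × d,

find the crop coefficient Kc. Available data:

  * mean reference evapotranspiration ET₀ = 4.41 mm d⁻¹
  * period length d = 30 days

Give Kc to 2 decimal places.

1.05

ETc = Kc × ET₀ × d  ⇒  Kc = ETc / (ET₀ × d)
Kc = 138.9 / (4.41 × 30) = 138.9 / 132.30 = 1.0499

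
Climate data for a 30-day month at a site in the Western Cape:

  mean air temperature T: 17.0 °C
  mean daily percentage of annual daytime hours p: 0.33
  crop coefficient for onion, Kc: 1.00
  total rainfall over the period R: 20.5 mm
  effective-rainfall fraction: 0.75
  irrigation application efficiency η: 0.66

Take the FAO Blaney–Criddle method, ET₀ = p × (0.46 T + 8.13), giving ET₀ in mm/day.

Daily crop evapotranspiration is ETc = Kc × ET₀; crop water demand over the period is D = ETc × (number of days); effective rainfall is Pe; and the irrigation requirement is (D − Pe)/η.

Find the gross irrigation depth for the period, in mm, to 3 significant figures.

ET₀ = 0.33 × (0.46 × 17.0 + 8.13) = 0.33 × 15.950 = 5.2635 mm/d
ETc = Kc × ET₀ = 1.00 × 5.2635 = 5.2635 mm/d
Crop demand D = ETc × 30 d = 5.2635 × 30 = 157.905 mm
Pe = 0.75 × 20.5 = 15.375 mm
D − Pe = 157.905 − 15.375 = 142.530 mm
Gross irrigation = 142.530 / 0.66 = 215.955 mm

216 mm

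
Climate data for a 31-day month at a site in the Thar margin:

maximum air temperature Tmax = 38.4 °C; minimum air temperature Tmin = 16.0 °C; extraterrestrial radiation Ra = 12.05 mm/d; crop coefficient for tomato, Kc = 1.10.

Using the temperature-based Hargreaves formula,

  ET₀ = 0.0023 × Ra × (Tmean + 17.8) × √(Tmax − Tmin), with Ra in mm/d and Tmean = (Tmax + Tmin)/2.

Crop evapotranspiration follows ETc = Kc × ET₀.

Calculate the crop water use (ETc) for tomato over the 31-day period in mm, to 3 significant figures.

201 mm

Tmean = (38.4 + 16.0)/2 = 27.20 °C
ET₀ = 0.0023 × 12.05 × (27.20 + 17.8) × √22.4 = 0.0023 × 12.05 × 45.00 × 4.7329 = 5.9028 mm/d
ETc = Kc × ET₀ = 1.10 × 5.9028 = 6.4931 mm/d
Over 31 days: 6.4931 × 31 = 201.286 mm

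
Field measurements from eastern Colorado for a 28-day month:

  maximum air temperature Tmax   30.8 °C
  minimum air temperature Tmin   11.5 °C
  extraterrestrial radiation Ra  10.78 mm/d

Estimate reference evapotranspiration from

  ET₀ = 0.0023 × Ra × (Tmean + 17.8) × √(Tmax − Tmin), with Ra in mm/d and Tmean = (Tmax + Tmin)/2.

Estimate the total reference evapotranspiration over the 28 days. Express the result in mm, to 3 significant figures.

119 mm

Tmean = (30.8 + 11.5)/2 = 21.15 °C
ET₀ = 0.0023 × 10.78 × (21.15 + 17.8) × √19.3 = 0.0023 × 10.78 × 38.95 × 4.3932 = 4.2426 mm/d
Over 28 days: 4.2426 × 28 = 118.793 mm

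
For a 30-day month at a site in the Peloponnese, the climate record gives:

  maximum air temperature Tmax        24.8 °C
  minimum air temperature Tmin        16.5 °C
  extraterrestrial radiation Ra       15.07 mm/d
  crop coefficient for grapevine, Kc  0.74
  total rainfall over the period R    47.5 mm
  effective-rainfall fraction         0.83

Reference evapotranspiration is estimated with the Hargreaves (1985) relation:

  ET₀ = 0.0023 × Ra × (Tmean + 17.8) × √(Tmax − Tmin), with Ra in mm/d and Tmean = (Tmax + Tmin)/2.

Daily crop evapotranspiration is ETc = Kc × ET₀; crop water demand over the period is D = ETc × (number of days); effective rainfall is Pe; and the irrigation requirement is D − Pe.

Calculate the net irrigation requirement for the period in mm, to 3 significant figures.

Tmean = (24.8 + 16.5)/2 = 20.65 °C
ET₀ = 0.0023 × 15.07 × (20.65 + 17.8) × √8.3 = 0.0023 × 15.07 × 38.45 × 2.8810 = 3.8396 mm/d
ETc = Kc × ET₀ = 0.74 × 3.8396 = 2.8413 mm/d
Crop demand D = ETc × 30 d = 2.8413 × 30 = 85.239 mm
Pe = 0.83 × 47.5 = 39.425 mm
D − Pe = 85.239 − 39.425 = 45.814 mm

45.8 mm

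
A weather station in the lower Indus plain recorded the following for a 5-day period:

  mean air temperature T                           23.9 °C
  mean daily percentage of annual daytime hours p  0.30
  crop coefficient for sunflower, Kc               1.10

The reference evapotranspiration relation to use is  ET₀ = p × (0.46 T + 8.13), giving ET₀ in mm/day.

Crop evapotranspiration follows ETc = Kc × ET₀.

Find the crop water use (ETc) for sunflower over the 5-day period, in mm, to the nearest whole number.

32 mm

ET₀ = 0.30 × (0.46 × 23.9 + 8.13) = 0.30 × 19.124 = 5.7372 mm/d
ETc = Kc × ET₀ = 1.10 × 5.7372 = 6.3109 mm/d
Over 5 days: 6.3109 × 5 = 31.555 mm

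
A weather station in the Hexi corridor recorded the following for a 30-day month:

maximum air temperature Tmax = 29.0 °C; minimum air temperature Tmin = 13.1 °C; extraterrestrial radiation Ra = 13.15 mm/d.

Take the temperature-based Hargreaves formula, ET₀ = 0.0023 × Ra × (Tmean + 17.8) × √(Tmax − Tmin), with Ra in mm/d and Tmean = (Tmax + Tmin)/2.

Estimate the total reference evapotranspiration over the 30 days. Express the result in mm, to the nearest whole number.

141 mm

Tmean = (29.0 + 13.1)/2 = 21.05 °C
ET₀ = 0.0023 × 13.15 × (21.05 + 17.8) × √15.9 = 0.0023 × 13.15 × 38.85 × 3.9875 = 4.6854 mm/d
Over 30 days: 4.6854 × 30 = 140.562 mm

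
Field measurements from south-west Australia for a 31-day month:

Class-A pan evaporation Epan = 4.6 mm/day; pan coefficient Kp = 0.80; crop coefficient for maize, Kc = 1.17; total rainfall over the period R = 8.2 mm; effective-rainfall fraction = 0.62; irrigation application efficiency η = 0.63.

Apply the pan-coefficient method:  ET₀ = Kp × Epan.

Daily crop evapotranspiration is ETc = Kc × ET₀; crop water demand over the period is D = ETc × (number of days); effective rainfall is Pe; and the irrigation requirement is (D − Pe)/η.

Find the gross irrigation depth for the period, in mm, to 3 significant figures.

ET₀ = 0.80 × 4.6 = 3.6800 mm/d
ETc = Kc × ET₀ = 1.17 × 3.6800 = 4.3056 mm/d
Crop demand D = ETc × 31 d = 4.3056 × 31 = 133.474 mm
Pe = 0.62 × 8.2 = 5.084 mm
D − Pe = 133.474 − 5.084 = 128.390 mm
Gross irrigation = 128.390 / 0.63 = 203.794 mm

204 mm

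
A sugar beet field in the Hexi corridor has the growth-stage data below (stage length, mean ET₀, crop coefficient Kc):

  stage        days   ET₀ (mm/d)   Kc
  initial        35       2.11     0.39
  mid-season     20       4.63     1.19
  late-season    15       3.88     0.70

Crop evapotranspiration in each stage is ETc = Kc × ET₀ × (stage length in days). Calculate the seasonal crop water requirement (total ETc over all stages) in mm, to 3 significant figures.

initial: 0.39 × 2.11 × 35 = 28.80 mm
mid-season: 1.19 × 4.63 × 20 = 110.19 mm
late-season: 0.70 × 3.88 × 15 = 40.74 mm
Seasonal total = 179.73 mm

180 mm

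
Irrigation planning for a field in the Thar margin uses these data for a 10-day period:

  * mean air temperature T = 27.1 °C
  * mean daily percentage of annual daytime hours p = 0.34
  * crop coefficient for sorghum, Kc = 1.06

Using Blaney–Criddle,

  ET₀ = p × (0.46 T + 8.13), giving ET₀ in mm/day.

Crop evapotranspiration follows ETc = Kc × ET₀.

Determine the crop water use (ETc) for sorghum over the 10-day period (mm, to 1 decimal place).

ET₀ = 0.34 × (0.46 × 27.1 + 8.13) = 0.34 × 20.596 = 7.0026 mm/d
ETc = Kc × ET₀ = 1.06 × 7.0026 = 7.4228 mm/d
Over 10 days: 7.4228 × 10 = 74.228 mm

74.2 mm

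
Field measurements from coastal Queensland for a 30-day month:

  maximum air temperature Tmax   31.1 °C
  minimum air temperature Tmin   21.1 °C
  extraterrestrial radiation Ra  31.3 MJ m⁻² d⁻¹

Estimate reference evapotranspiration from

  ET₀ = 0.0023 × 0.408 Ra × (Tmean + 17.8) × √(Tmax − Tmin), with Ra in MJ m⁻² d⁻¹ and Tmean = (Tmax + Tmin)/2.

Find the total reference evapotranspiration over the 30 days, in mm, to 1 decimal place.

Tmean = (31.1 + 21.1)/2 = 26.10 °C
0.408 Ra = 0.408 × 31.3 = 12.7704 mm/d equivalent
ET₀ = 0.0023 × 12.7704 × (26.10 + 17.8) × √10.0 = 0.0023 × 12.7704 × 43.90 × 3.1623 = 4.0776 mm/d
Over 30 days: 4.0776 × 30 = 122.328 mm

122.3 mm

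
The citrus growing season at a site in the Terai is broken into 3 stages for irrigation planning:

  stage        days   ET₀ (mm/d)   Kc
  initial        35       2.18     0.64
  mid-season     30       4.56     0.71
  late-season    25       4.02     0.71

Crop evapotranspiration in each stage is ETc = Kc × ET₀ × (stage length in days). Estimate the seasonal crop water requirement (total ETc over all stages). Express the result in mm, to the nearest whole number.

217 mm

initial: 0.64 × 2.18 × 35 = 48.83 mm
mid-season: 0.71 × 4.56 × 30 = 97.13 mm
late-season: 0.71 × 4.02 × 25 = 71.36 mm
Seasonal total = 217.32 mm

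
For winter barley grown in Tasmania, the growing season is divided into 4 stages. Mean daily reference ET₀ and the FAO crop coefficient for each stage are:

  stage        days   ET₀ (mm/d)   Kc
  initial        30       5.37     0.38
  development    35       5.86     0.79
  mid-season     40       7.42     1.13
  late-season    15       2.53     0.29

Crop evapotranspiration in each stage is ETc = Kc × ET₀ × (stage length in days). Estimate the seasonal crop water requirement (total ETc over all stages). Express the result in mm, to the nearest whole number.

570 mm

initial: 0.38 × 5.37 × 30 = 61.22 mm
development: 0.79 × 5.86 × 35 = 162.03 mm
mid-season: 1.13 × 7.42 × 40 = 335.38 mm
late-season: 0.29 × 2.53 × 15 = 11.01 mm
Seasonal total = 569.64 mm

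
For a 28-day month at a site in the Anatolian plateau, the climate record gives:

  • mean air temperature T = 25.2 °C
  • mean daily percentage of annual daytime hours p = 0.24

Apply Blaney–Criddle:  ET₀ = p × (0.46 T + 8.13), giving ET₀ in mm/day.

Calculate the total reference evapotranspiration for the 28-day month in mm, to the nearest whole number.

ET₀ = 0.24 × (0.46 × 25.2 + 8.13) = 0.24 × 19.722 = 4.7333 mm/d
Monthly total = 4.7333 × 28 = 132.532 mm

133 mm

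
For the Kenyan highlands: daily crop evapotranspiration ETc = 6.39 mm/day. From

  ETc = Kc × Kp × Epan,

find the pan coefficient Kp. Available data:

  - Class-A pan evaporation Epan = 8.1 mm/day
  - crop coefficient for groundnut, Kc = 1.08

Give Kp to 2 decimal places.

ETc = Kc × Kp × Epan  ⇒  Kp = ETc / (Kc × Epan)
Kp = 6.39 / (1.08 × 8.1) = 6.39 / 8.748 = 0.7305

0.73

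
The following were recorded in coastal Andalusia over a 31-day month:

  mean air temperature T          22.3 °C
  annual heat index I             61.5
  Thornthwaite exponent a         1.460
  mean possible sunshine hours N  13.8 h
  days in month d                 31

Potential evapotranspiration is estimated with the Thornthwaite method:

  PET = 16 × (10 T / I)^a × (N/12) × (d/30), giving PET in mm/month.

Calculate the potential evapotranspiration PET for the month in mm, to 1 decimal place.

124.7 mm

10T/I = 10 × 22.3 / 61.5 = 3.6260
(10T/I)^a = 3.6260^1.460 = 6.5579
Uncorrected PET = 16 × 6.5579 = 104.926 mm
Correction = (N/12)(d/30) = (13.8/12)(31/30) = 1.1883
PET = 104.926 × 1.1883 = 124.684 mm/month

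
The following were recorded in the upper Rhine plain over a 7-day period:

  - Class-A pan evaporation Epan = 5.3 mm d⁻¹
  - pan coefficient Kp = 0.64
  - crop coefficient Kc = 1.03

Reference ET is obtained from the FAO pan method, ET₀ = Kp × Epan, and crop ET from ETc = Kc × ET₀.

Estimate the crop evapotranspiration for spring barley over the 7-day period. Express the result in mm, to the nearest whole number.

24 mm

ET₀ = 0.64 × 5.3 = 3.3920 mm/d
ETc = Kc × ET₀ = 1.03 × 3.3920 = 3.4938 mm/d
Over 7 days: 3.4938 × 7 = 24.457 mm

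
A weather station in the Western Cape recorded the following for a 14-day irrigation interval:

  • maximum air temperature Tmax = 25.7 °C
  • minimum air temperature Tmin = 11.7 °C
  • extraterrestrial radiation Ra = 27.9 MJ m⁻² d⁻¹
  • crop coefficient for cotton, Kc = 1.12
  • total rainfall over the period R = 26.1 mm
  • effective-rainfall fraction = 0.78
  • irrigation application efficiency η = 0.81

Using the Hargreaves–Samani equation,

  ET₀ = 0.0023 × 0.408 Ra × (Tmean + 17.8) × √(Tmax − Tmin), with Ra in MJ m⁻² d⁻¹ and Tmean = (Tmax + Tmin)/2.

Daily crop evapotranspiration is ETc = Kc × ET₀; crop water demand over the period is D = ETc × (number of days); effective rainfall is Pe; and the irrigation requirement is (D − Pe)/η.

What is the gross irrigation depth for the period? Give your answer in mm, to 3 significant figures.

Tmean = (25.7 + 11.7)/2 = 18.70 °C
0.408 Ra = 0.408 × 27.9 = 11.3832 mm/d equivalent
ET₀ = 0.0023 × 11.3832 × (18.70 + 17.8) × √14.0 = 0.0023 × 11.3832 × 36.50 × 3.7417 = 3.5756 mm/d
ETc = Kc × ET₀ = 1.12 × 3.5756 = 4.0047 mm/d
Crop demand D = ETc × 14 d = 4.0047 × 14 = 56.066 mm
Pe = 0.78 × 26.1 = 20.358 mm
D − Pe = 56.066 − 20.358 = 35.708 mm
Gross irrigation = 35.708 / 0.81 = 44.084 mm

44.1 mm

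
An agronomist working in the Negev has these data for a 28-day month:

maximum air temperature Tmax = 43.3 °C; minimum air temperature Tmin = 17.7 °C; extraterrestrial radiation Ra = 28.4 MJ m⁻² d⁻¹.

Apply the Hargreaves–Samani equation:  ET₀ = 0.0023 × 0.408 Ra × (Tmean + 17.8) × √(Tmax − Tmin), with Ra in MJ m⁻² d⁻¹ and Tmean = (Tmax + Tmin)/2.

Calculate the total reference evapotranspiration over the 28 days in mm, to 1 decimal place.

182.4 mm

Tmean = (43.3 + 17.7)/2 = 30.50 °C
0.408 Ra = 0.408 × 28.4 = 11.5872 mm/d equivalent
ET₀ = 0.0023 × 11.5872 × (30.50 + 17.8) × √25.6 = 0.0023 × 11.5872 × 48.30 × 5.0596 = 6.5128 mm/d
Over 28 days: 6.5128 × 28 = 182.358 mm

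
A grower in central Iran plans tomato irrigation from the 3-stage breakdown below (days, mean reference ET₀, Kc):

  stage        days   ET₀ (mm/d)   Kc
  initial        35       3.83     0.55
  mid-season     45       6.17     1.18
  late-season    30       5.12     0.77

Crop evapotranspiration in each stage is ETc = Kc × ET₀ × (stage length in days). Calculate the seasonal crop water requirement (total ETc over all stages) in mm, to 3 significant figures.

initial: 0.55 × 3.83 × 35 = 73.73 mm
mid-season: 1.18 × 6.17 × 45 = 327.63 mm
late-season: 0.77 × 5.12 × 30 = 118.27 mm
Seasonal total = 519.63 mm

520 mm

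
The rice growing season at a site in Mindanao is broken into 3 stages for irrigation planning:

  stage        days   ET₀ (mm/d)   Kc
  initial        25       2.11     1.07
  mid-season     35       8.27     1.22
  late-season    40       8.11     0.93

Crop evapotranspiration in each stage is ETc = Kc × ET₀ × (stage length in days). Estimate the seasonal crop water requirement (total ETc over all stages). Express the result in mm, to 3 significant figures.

711 mm

initial: 1.07 × 2.11 × 25 = 56.44 mm
mid-season: 1.22 × 8.27 × 35 = 353.13 mm
late-season: 0.93 × 8.11 × 40 = 301.69 mm
Seasonal total = 711.26 mm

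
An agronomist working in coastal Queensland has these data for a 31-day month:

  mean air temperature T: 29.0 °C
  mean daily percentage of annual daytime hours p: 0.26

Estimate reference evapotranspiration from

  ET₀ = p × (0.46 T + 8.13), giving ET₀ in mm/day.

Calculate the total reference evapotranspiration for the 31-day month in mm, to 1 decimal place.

ET₀ = 0.26 × (0.46 × 29.0 + 8.13) = 0.26 × 21.470 = 5.5822 mm/d
Monthly total = 5.5822 × 31 = 173.048 mm

173.0 mm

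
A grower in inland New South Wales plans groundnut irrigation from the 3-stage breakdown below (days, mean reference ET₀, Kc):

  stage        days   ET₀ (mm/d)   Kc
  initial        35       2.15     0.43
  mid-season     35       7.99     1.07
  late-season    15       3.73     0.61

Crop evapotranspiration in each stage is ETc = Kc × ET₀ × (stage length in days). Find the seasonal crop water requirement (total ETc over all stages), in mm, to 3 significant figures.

initial: 0.43 × 2.15 × 35 = 32.36 mm
mid-season: 1.07 × 7.99 × 35 = 299.23 mm
late-season: 0.61 × 3.73 × 15 = 34.13 mm
Seasonal total = 365.72 mm

366 mm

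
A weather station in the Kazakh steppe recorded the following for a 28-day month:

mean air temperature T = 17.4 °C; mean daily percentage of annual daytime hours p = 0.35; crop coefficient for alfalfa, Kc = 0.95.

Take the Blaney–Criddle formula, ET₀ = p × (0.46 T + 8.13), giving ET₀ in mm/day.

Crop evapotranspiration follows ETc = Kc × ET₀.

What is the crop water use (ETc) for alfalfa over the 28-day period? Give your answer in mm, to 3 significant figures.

150 mm

ET₀ = 0.35 × (0.46 × 17.4 + 8.13) = 0.35 × 16.134 = 5.6469 mm/d
ETc = Kc × ET₀ = 0.95 × 5.6469 = 5.3646 mm/d
Over 28 days: 5.3646 × 28 = 150.209 mm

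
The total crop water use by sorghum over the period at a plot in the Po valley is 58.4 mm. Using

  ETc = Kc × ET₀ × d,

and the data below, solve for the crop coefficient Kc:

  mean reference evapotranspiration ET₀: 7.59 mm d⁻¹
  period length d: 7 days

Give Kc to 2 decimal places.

ETc = Kc × ET₀ × d  ⇒  Kc = ETc / (ET₀ × d)
Kc = 58.4 / (7.59 × 7) = 58.4 / 53.13 = 1.0992

1.10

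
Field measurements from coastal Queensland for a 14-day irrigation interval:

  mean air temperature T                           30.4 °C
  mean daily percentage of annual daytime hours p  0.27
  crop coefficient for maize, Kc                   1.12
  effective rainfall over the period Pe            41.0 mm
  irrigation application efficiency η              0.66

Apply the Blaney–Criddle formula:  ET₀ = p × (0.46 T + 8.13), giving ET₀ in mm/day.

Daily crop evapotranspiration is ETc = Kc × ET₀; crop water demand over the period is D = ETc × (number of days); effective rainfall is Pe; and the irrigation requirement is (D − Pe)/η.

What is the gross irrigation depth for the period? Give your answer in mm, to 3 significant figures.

79.7 mm

ET₀ = 0.27 × (0.46 × 30.4 + 8.13) = 0.27 × 22.114 = 5.9708 mm/d
ETc = Kc × ET₀ = 1.12 × 5.9708 = 6.6873 mm/d
Crop demand D = ETc × 14 d = 6.6873 × 14 = 93.622 mm
D − Pe = 93.622 − 41.0 = 52.622 mm
Gross irrigation = 52.622 / 0.66 = 79.730 mm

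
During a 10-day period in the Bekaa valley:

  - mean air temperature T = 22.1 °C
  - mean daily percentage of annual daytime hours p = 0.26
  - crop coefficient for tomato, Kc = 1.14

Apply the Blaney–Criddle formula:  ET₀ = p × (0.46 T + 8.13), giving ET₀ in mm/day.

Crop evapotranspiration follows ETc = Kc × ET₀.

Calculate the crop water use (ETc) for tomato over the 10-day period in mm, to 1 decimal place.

ET₀ = 0.26 × (0.46 × 22.1 + 8.13) = 0.26 × 18.296 = 4.7570 mm/d
ETc = Kc × ET₀ = 1.14 × 4.7570 = 5.4230 mm/d
Over 10 days: 5.4230 × 10 = 54.230 mm

54.2 mm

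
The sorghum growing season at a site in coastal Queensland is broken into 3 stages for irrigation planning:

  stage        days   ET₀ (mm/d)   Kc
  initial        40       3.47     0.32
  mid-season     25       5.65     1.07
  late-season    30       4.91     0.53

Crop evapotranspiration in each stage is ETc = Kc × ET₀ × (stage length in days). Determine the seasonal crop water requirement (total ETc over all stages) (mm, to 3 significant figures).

initial: 0.32 × 3.47 × 40 = 44.42 mm
mid-season: 1.07 × 5.65 × 25 = 151.14 mm
late-season: 0.53 × 4.91 × 30 = 78.07 mm
Seasonal total = 273.63 mm

274 mm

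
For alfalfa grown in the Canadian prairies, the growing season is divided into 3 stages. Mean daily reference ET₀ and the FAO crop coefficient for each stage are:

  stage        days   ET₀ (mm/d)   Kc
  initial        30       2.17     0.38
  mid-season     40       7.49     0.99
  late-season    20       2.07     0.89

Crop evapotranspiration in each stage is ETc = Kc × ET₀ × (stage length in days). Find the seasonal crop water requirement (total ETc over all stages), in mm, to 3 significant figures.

358 mm

initial: 0.38 × 2.17 × 30 = 24.74 mm
mid-season: 0.99 × 7.49 × 40 = 296.60 mm
late-season: 0.89 × 2.07 × 20 = 36.85 mm
Seasonal total = 358.19 mm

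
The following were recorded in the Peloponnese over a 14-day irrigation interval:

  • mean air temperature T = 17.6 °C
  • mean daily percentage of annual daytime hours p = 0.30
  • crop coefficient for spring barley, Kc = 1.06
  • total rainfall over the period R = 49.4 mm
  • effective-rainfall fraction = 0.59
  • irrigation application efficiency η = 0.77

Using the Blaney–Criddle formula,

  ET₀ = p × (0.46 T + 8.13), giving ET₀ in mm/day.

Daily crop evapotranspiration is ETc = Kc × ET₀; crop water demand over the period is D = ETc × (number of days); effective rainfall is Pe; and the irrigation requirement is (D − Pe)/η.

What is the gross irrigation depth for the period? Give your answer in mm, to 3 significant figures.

56.0 mm

ET₀ = 0.30 × (0.46 × 17.6 + 8.13) = 0.30 × 16.226 = 4.8678 mm/d
ETc = Kc × ET₀ = 1.06 × 4.8678 = 5.1599 mm/d
Crop demand D = ETc × 14 d = 5.1599 × 14 = 72.239 mm
Pe = 0.59 × 49.4 = 29.146 mm
D − Pe = 72.239 − 29.146 = 43.093 mm
Gross irrigation = 43.093 / 0.77 = 55.965 mm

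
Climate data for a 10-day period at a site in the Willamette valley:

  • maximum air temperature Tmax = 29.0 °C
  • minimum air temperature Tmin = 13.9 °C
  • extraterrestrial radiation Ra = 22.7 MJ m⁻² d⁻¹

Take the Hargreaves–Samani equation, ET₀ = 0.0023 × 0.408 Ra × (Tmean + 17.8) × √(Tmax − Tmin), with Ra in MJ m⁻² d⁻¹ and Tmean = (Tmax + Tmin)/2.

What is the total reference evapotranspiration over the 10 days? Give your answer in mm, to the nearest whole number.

Tmean = (29.0 + 13.9)/2 = 21.45 °C
0.408 Ra = 0.408 × 22.7 = 9.2616 mm/d equivalent
ET₀ = 0.0023 × 9.2616 × (21.45 + 17.8) × √15.1 = 0.0023 × 9.2616 × 39.25 × 3.8859 = 3.2490 mm/d
Over 10 days: 3.2490 × 10 = 32.490 mm

32 mm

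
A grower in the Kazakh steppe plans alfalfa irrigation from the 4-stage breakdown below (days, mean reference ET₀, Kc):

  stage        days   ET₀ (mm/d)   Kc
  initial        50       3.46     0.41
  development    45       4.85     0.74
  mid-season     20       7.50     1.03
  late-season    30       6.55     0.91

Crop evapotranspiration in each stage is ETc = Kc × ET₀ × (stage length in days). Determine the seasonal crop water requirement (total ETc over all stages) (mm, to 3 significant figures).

566 mm

initial: 0.41 × 3.46 × 50 = 70.93 mm
development: 0.74 × 4.85 × 45 = 161.51 mm
mid-season: 1.03 × 7.50 × 20 = 154.50 mm
late-season: 0.91 × 6.55 × 30 = 178.82 mm
Seasonal total = 565.76 mm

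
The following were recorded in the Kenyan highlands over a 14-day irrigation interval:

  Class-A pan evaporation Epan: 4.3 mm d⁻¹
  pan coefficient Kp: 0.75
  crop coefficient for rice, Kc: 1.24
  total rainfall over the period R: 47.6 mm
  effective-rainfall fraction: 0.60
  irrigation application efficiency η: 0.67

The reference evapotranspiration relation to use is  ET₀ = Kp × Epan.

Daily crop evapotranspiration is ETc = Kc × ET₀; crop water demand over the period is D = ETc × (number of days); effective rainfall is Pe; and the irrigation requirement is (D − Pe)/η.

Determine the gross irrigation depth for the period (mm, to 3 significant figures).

40.9 mm

ET₀ = 0.75 × 4.3 = 3.2250 mm/d
ETc = Kc × ET₀ = 1.24 × 3.2250 = 3.9990 mm/d
Crop demand D = ETc × 14 d = 3.9990 × 14 = 55.986 mm
Pe = 0.60 × 47.6 = 28.560 mm
D − Pe = 55.986 − 28.560 = 27.426 mm
Gross irrigation = 27.426 / 0.67 = 40.934 mm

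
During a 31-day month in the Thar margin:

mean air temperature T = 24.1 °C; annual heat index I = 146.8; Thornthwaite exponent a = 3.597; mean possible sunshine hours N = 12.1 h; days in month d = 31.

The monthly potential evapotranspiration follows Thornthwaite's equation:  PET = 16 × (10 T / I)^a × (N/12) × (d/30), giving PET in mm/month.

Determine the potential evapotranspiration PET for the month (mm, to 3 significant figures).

10T/I = 10 × 24.1 / 146.8 = 1.6417
(10T/I)^a = 1.6417^3.597 = 5.9486
Uncorrected PET = 16 × 5.9486 = 95.178 mm
Correction = (N/12)(d/30) = (12.1/12)(31/30) = 1.0419
PET = 95.178 × 1.0419 = 99.166 mm/month

99.2 mm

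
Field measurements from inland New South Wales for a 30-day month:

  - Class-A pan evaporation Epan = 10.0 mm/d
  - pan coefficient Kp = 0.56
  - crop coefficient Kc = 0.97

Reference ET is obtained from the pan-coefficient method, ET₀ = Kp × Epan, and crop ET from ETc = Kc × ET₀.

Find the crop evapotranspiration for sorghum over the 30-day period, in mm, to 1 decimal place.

163.0 mm

ET₀ = 0.56 × 10.0 = 5.6000 mm/d
ETc = Kc × ET₀ = 0.97 × 5.6000 = 5.4320 mm/d
Over 30 days: 5.4320 × 30 = 162.960 mm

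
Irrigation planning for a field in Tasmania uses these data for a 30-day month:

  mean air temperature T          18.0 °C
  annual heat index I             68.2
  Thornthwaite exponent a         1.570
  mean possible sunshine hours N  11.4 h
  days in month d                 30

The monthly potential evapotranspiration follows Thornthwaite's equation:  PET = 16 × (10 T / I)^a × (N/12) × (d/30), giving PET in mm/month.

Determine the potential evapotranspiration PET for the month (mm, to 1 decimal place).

10T/I = 10 × 18.0 / 68.2 = 2.6393
(10T/I)^a = 2.6393^1.570 = 4.5892
Uncorrected PET = 16 × 4.5892 = 73.427 mm
Correction = (N/12)(d/30) = (11.4/12)(30/30) = 0.9500
PET = 73.427 × 0.9500 = 69.756 mm/month

69.8 mm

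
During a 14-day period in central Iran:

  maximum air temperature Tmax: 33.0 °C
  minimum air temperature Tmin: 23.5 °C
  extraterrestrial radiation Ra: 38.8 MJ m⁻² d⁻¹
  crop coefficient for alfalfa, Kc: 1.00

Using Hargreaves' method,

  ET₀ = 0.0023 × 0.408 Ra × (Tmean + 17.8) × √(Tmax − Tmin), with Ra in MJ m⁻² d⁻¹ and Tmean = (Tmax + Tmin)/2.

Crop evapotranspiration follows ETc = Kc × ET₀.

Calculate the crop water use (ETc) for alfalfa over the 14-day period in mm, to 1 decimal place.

Tmean = (33.0 + 23.5)/2 = 28.25 °C
0.408 Ra = 0.408 × 38.8 = 15.8304 mm/d equivalent
ET₀ = 0.0023 × 15.8304 × (28.25 + 17.8) × √9.5 = 0.0023 × 15.8304 × 46.05 × 3.0822 = 5.1679 mm/d
ETc = Kc × ET₀ = 1.00 × 5.1679 = 5.1679 mm/d
Over 14 days: 5.1679 × 14 = 72.351 mm

72.4 mm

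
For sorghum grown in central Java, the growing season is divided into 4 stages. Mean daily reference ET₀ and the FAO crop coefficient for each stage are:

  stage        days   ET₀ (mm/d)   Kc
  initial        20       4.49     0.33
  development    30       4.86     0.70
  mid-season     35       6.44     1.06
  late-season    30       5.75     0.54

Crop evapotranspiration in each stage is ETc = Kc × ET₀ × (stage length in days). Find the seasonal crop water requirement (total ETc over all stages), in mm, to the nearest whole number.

464 mm

initial: 0.33 × 4.49 × 20 = 29.63 mm
development: 0.70 × 4.86 × 30 = 102.06 mm
mid-season: 1.06 × 6.44 × 35 = 238.92 mm
late-season: 0.54 × 5.75 × 30 = 93.15 mm
Seasonal total = 463.76 mm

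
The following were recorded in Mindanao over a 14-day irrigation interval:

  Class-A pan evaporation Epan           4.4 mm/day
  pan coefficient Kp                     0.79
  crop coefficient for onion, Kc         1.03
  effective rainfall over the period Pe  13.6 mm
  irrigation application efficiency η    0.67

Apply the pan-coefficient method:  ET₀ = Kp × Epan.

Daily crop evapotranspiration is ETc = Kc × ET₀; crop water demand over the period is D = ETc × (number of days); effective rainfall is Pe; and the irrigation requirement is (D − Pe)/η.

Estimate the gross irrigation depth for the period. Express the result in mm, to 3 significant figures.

ET₀ = 0.79 × 4.4 = 3.4760 mm/d
ETc = Kc × ET₀ = 1.03 × 3.4760 = 3.5803 mm/d
Crop demand D = ETc × 14 d = 3.5803 × 14 = 50.124 mm
D − Pe = 50.124 − 13.6 = 36.524 mm
Gross irrigation = 36.524 / 0.67 = 54.513 mm

54.5 mm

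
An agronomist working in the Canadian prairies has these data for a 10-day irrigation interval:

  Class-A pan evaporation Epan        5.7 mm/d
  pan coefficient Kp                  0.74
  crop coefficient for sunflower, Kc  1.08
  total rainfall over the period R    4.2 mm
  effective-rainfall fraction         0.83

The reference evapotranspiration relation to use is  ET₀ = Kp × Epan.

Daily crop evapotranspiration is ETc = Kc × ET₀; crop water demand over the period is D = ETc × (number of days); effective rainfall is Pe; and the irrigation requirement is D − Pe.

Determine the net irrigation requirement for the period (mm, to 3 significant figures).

ET₀ = 0.74 × 5.7 = 4.2180 mm/d
ETc = Kc × ET₀ = 1.08 × 4.2180 = 4.5554 mm/d
Crop demand D = ETc × 10 d = 4.5554 × 10 = 45.554 mm
Pe = 0.83 × 4.2 = 3.486 mm
D − Pe = 45.554 − 3.486 = 42.068 mm

42.1 mm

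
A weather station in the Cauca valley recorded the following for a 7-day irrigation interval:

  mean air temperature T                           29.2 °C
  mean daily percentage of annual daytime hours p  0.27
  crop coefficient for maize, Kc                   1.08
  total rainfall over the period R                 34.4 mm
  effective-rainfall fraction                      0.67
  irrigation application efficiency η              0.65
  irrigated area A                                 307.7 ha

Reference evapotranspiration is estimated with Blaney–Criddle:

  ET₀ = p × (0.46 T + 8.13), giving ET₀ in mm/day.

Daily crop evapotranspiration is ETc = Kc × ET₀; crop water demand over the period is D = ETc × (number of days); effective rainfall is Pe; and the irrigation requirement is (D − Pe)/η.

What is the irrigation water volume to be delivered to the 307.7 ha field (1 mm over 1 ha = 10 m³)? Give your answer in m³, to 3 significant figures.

ET₀ = 0.27 × (0.46 × 29.2 + 8.13) = 0.27 × 21.562 = 5.8217 mm/d
ETc = Kc × ET₀ = 1.08 × 5.8217 = 6.2874 mm/d
Crop demand D = ETc × 7 d = 6.2874 × 7 = 44.012 mm
Pe = 0.67 × 34.4 = 23.048 mm
D − Pe = 44.012 − 23.048 = 20.964 mm
Gross irrigation = 20.964 / 0.65 = 32.252 mm
Volume = 32.252 mm × 307.7 ha × 10 = 99239.4 m³

99200 m³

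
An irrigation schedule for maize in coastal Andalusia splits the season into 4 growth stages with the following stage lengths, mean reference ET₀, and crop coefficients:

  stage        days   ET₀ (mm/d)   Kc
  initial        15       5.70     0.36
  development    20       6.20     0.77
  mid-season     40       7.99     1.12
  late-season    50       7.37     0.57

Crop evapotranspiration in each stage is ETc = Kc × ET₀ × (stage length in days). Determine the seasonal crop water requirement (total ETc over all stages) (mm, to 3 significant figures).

694 mm

initial: 0.36 × 5.70 × 15 = 30.78 mm
development: 0.77 × 6.20 × 20 = 95.48 mm
mid-season: 1.12 × 7.99 × 40 = 357.95 mm
late-season: 0.57 × 7.37 × 50 = 210.05 mm
Seasonal total = 694.26 mm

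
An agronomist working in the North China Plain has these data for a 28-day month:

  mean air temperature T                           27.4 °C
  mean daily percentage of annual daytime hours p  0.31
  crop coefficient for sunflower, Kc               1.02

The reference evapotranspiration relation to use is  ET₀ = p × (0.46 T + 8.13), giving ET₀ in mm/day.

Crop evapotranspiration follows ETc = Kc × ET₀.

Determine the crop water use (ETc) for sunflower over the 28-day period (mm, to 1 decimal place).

ET₀ = 0.31 × (0.46 × 27.4 + 8.13) = 0.31 × 20.734 = 6.4275 mm/d
ETc = Kc × ET₀ = 1.02 × 6.4275 = 6.5561 mm/d
Over 28 days: 6.5561 × 28 = 183.571 mm

183.6 mm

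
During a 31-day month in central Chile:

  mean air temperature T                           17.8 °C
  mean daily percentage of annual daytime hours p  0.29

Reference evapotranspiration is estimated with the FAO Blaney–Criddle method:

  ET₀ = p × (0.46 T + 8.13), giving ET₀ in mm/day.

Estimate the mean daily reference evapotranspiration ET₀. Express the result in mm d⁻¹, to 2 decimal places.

ET₀ = 0.29 × (0.46 × 17.8 + 8.13) = 0.29 × 16.318 = 4.7322 mm/d

4.73 mm d⁻¹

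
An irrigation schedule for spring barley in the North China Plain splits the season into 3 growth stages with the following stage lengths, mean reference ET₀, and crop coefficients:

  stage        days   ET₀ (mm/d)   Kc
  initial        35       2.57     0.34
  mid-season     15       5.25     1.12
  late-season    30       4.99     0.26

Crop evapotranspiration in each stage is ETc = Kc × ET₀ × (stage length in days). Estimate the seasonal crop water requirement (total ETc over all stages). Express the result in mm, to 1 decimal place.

157.7 mm

initial: 0.34 × 2.57 × 35 = 30.58 mm
mid-season: 1.12 × 5.25 × 15 = 88.20 mm
late-season: 0.26 × 4.99 × 30 = 38.92 mm
Seasonal total = 157.70 mm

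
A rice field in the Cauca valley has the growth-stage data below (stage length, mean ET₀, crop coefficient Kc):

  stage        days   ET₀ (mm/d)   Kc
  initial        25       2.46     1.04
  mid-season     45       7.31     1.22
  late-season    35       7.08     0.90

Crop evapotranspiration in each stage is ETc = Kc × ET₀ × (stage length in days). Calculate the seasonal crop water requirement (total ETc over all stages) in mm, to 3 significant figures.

initial: 1.04 × 2.46 × 25 = 63.96 mm
mid-season: 1.22 × 7.31 × 45 = 401.32 mm
late-season: 0.90 × 7.08 × 35 = 223.02 mm
Seasonal total = 688.30 mm

688 mm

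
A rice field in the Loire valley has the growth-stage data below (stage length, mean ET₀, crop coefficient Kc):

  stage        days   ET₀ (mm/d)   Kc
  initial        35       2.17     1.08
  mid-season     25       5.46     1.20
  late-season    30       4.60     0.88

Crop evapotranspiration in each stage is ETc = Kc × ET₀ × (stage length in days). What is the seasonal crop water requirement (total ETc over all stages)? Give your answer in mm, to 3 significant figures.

initial: 1.08 × 2.17 × 35 = 82.03 mm
mid-season: 1.20 × 5.46 × 25 = 163.80 mm
late-season: 0.88 × 4.60 × 30 = 121.44 mm
Seasonal total = 367.27 mm

367 mm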